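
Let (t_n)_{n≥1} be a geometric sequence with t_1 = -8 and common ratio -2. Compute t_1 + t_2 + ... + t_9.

-1368

t_n = (-8)·(-2)^(n-1).
S = (-8)·((-2)^9 - 1)/(-2 - 1) = (-8)·(-512 - 1)/(-3) = -1368.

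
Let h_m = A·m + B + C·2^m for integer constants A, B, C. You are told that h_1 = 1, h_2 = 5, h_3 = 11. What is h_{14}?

The three given values yield: A + B + 2C = 1; 2A + B + 4C = 5; 3A + B + 8C = 11.
Subtracting the first from the second: A + 2C = 4.
Subtracting the second from the third: A + 4C = 6.
Solving: C = 1, A = 2, then B = -3.
Therefore h_{14} = 28 + (-3) + 1·16384 = 16409.

16409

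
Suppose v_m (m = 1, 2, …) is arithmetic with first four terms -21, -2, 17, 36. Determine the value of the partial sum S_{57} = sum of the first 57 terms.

Common difference d = 19.
v_m = -21 + (m - 1)·19.
v_{57} = 1043; S = 57·(-21 + 1043)/2 = 29127.

29127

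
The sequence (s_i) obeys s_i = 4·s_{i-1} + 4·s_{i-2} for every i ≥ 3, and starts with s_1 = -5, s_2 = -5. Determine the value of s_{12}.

-53744640

s_3 = -40, s_4 = -180, s_5 = -880, s_6 = -4240, s_7 = -20480, s_8 = -98880, s_9 = -477440, s_{10} = -2305280, s_{11} = -11130880, s_{12} = -53744640.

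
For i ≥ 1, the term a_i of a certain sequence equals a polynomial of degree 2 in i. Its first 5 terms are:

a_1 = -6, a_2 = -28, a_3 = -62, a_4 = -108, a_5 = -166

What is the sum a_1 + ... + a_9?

-1854

1st diffs: -22, -34, -46, -58.
2nd diffs: -12, -12, -12 (constant).
Newton forward-difference form: a_i = -6 + (-22)·C(i-1,1) + (-12)·C(i-1,2).
Continuing: -236, -318, -412, -518.
Summing i = 1..9 (9 terms) gives -1854.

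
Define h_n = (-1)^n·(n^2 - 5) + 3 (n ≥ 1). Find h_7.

(-1)^7 = -1; n^2 - 5 at n=7 is 44; so h_7 = -41.

-41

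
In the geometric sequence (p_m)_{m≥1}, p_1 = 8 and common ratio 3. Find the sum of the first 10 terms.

236192

p_m = 8·3^(m-1).
S = 8·(3^10 - 1)/(3 - 1) = 8·(59049 - 1)/(2) = 236192.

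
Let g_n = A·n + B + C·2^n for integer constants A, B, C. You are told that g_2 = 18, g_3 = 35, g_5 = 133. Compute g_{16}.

262160

Plug in n = 2, 3, 5: 2A + B + 4C = 18; 3A + B + 8C = 35; 5A + B + 32C = 133.
Subtracting the first from the second: A + 4C = 17.
Subtracting the second from the third: 2A + 24C = 98.
Solving: C = 4, A = 1, then B = 0.
Hence g_{16} = 1·16 + 0 + 4·65536 = 262160.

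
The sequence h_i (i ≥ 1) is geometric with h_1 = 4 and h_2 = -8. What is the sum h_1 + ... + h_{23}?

11184812

Common ratio r = -2.
h_i = 4·(-2)^(i-1).
S = 4·((-2)^23 - 1)/(-2 - 1) = 4·(-8388608 - 1)/(-3) = 11184812.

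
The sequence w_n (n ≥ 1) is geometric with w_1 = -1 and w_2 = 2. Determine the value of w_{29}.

-268435456

Common ratio r = -2.
w_n = (-1)·(-2)^(n-1).
w_{29} = (-1)·(-2)^28 = -268435456.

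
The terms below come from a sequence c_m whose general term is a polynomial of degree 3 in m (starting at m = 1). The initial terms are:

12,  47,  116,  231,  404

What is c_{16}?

1st diffs: 35, 69, 115, 173.
2nd diffs: 34, 46, 58.
3rd diffs: 12, 12 (constant).
Newton forward-difference form: c_m = 12 + 35·C(m-1,1) + 34·C(m-1,2) + 12·C(m-1,3).
At m = 16: m-1 = 15, so c_{16} = 12 + 525 + 3570 + 5460 = 9567.

9567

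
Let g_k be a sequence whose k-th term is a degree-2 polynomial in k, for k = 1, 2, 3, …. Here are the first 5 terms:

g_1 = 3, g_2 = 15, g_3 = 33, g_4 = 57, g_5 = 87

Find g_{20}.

1st diffs: 12, 18, 24, 30.
2nd diffs: 6, 6, 6 (constant).
So g_k = 3k^2 + 3k - 3.
Evaluating at k = 20 gives g_{20} = 1257.

1257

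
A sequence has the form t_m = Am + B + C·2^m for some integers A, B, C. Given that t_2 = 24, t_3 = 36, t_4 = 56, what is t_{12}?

8248

The three given values yield: 2A + B + 4C = 24; 3A + B + 8C = 36; 4A + B + 16C = 56.
Subtracting the first from the second: A + 4C = 12.
Subtracting the second from the third: A + 8C = 20.
Solving: C = 2, A = 4, then B = 8.
So t_m = 4·m + 8 + 2·2^m; at m=12 this is 8248.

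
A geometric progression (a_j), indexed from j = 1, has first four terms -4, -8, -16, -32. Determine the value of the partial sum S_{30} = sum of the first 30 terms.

Common ratio r = 2.
a_j = (-4)·2^(j-1).
S = (-4)·(2^30 - 1)/(2 - 1) = (-4)·(1073741824 - 1)/(1) = -4294967292.

-4294967292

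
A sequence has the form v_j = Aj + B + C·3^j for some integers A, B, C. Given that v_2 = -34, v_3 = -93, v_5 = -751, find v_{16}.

-129140240

Plug in j = 2, 3, 5: 2A + B + 9C = -34; 3A + B + 27C = -93; 5A + B + 243C = -751.
Subtracting the first from the second: A + 18C = -59.
Subtracting the second from the third: 2A + 216C = -658.
Solving: C = -3, A = -5, then B = 3.
So v_j = -5·j + 3 + (-3)·3^j; at j=16 this is -129140240.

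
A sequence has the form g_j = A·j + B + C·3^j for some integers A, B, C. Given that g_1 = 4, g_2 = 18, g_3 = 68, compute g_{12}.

Plug in j = 1, 2, 3: A + B + 3C = 4; 2A + B + 9C = 18; 3A + B + 27C = 68.
Subtracting the first from the second: A + 6C = 14.
Subtracting the second from the third: A + 18C = 50.
Solving: C = 3, A = -4, then B = -1.
So g_j = -4·j + (-1) + 3·3^j; at j=12 this is 1594274.

1594274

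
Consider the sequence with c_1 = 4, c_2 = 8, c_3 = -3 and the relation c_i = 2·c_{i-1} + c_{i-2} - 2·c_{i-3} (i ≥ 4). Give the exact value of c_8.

-286

Applying the relation repeatedly:
c_4 = -6; c_5 = -31; c_6 = -62; c_7 = -143; c_8 = -286.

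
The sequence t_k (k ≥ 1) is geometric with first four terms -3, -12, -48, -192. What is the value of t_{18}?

Common ratio r = 4.
t_k = (-3)·4^(k-1).
t_{18} = (-3)·4^17 = -51539607552.

-51539607552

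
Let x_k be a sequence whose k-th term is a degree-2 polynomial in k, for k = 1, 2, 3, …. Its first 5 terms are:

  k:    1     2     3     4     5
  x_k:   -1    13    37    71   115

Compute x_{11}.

1st diffs: 14, 24, 34, 44.
2nd diffs: 10, 10, 10 (constant).
Newton forward-difference form: x_k = -1 + 14·C(k-1,1) + 10·C(k-1,2).
At k = 11: k-1 = 10, so x_{11} = -1 + 140 + 450 = 589.

589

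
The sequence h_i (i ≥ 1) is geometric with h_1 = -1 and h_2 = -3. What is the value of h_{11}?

-59049

Common ratio r = 3.
h_i = (-1)·3^(i-1).
h_{11} = (-1)·3^10 = -59049.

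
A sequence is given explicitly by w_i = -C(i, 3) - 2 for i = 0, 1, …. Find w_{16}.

C(16, 3) = 560, so w_{16} = -562.

-562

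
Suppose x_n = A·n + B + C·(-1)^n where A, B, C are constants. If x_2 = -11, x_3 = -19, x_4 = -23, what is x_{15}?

-91

Write the equations: 2A + B + C = -11; 3A + B - C = -19; 4A + B + C = -23.
Subtracting the first from the second: A - 2C = -8.
Subtracting the second from the third: A + 2C = -4.
Solving: C = 1, A = -6, then B = 0.
Hence x_{15} = -6·15 + 0 + 1·(-1) = -91.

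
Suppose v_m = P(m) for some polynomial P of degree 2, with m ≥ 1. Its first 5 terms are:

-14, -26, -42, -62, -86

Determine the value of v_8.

1st diffs: -12, -16, -20, -24.
2nd diffs: -4, -4, -4 (constant).
Newton forward-difference form: v_m = -14 + (-12)·C(m-1,1) + (-4)·C(m-1,2).
At m = 8: m-1 = 7, so v_8 = -14 - 84 - 84 = -182.

-182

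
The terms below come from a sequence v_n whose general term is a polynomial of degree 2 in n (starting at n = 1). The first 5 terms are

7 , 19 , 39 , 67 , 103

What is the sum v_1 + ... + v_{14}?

4102

1st diffs: 12, 20, 28, 36.
2nd diffs: 8, 8, 8 (constant).
Newton forward-difference form: v_n = 7 + 12·C(n-1,1) + 8·C(n-1,2).
Continuing: …, 147, 199, 259, 327, …, v_{14} = 787.
Summing n = 1..14 (14 terms) gives 4102.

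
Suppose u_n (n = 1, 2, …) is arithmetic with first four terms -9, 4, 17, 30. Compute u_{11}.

121

Common difference d = 13.
u_n = -9 + (n - 1)·13.
u_{11} = -9 + 10·13 = 121.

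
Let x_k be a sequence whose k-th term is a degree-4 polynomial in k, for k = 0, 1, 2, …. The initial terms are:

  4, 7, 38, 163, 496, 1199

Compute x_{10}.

19294

1st diffs: 3, 31, 125, 333, 703.
2nd diffs: 28, 94, 208, 370.
3rd diffs: 66, 114, 162.
4th diffs: 48, 48 (constant).
Newton forward-difference form: x_k = 4 + 3·C(k,1) + 28·C(k,2) + 66·C(k,3) + 48·C(k,4).
At k = 10: k = 10, so x_{10} = 4 + 30 + 1260 + 7920 + 10080 = 19294.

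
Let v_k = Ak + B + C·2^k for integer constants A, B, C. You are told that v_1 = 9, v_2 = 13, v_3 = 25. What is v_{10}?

4061

The three given values yield: A + B + 2C = 9; 2A + B + 4C = 13; 3A + B + 8C = 25.
Subtracting the first from the second: A + 2C = 4.
Subtracting the second from the third: A + 4C = 12.
Solving: C = 4, A = -4, then B = 5.
So v_k = -4·k + 5 + 4·2^k; at k=10 this is 4061.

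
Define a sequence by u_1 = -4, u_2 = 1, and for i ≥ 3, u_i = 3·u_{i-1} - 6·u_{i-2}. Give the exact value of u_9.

1215

Iterate the recurrence:
u_3 = 27;  u_4 = 75;  u_5 = 63;  u_6 = -261;  u_7 = -1161;  u_8 = -1917;  u_9 = 1215.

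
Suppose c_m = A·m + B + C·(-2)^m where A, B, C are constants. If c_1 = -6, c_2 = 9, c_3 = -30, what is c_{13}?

At m = 1, 2, 3: A + B - 2C = -6; 2A + B + 4C = 9; 3A + B - 8C = -30.
Subtracting the first from the second: A + 6C = 15.
Subtracting the second from the third: A - 12C = -39.
Solving: C = 3, A = -3, then B = 3.
Therefore c_{13} = -39 + 3 + 3·(-8192) = -24612.

-24612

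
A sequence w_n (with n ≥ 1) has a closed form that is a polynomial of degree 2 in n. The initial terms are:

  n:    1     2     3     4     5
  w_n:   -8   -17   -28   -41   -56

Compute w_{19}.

1st diffs: -9, -11, -13, -15.
2nd diffs: -2, -2, -2 (constant).
Newton forward-difference form: w_n = -8 + (-9)·C(n-1,1) + (-2)·C(n-1,2).
At n = 19: n-1 = 18, so w_{19} = -8 - 162 - 306 = -476.

-476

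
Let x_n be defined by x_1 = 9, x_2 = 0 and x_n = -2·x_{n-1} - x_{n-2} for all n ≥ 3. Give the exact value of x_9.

-63

x_3 = -9  x_4 = 18  x_5 = -27  x_6 = 36  x_7 = -45  x_8 = 54  x_9 = -63.
(Characteristic roots are -1 and -1.)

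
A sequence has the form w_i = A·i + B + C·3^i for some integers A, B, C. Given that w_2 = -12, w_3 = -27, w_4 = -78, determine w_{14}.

Write the equations: 2A + B + 9C = -12; 3A + B + 27C = -27; 4A + B + 81C = -78.
Subtracting the first from the second: A + 18C = -15.
Subtracting the second from the third: A + 54C = -51.
Solving: C = -1, A = 3, then B = -9.
So w_i = 3·i + (-9) + (-1)·3^i; at i=14 this is -4782936.

-4782936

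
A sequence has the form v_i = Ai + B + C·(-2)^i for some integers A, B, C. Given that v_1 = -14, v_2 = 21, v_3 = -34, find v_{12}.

20531

The three given values yield: A + B - 2C = -14; 2A + B + 4C = 21; 3A + B - 8C = -34.
Subtracting the first from the second: A + 6C = 35.
Subtracting the second from the third: A - 12C = -55.
Solving: C = 5, A = 5, then B = -9.
So v_i = 5·i + (-9) + 5·(-2)^i; at i=12 this is 20531.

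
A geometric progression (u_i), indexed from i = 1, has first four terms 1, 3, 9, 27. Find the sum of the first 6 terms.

Common ratio r = 3.
u_i = 1·3^(i-1).
S = 1·(3^6 - 1)/(3 - 1) = 1·(729 - 1)/(2) = 364.

364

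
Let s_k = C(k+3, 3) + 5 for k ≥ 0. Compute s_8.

C(11, 3) = 165, so s_8 = 170.

170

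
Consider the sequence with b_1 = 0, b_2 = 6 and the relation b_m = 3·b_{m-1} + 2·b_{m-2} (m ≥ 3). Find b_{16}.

273853074

b_3 = 18;  b_4 = 66;  b_5 = 234;  …;  b_{13} = 6061770;  b_{14} = 21589314;  b_{15} = 76891482;  b_{16} = 273853074.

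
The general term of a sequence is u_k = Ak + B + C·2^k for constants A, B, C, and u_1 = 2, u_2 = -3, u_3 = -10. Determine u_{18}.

At k = 1, 2, 3: A + B + 2C = 2; 2A + B + 4C = -3; 3A + B + 8C = -10.
Subtracting the first from the second: A + 2C = -5.
Subtracting the second from the third: A + 4C = -7.
Solving: C = -1, A = -3, then B = 7.
So u_k = -3·k + 7 + (-1)·2^k; at k=18 this is -262191.

-262191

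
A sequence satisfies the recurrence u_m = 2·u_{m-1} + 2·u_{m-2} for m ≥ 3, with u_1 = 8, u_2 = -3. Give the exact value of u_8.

936

Step forward from the initial values:
u_3 = 10  u_4 = 14  u_5 = 48  u_6 = 124  u_7 = 344  u_8 = 936.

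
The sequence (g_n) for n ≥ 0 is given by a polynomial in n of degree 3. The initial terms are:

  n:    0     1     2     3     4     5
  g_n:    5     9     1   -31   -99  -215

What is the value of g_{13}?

1st diffs: 4, -8, -32, -68, -116.
2nd diffs: -12, -24, -36, -48.
3rd diffs: -12, -12, -12 (constant).
So g_n = -2n^3 + 6n + 5.
Evaluating at n = 13 gives g_{13} = -4311.

-4311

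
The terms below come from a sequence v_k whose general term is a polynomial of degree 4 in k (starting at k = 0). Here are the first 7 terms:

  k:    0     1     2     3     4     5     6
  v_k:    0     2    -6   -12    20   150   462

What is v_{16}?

1st diffs: 2, -8, -6, 32, 130, 312.
2nd diffs: -10, 2, 38, 98, 182.
3rd diffs: 12, 36, 60, 84.
4th diffs: 24, 24, 24 (constant).
Newton forward-difference form: v_k = 2·C(k,1) + (-10)·C(k,2) + 12·C(k,3) + 24·C(k,4).
At k = 16: k = 16, so v_{16} = 32 - 1200 + 6720 + 43680 = 49232.

49232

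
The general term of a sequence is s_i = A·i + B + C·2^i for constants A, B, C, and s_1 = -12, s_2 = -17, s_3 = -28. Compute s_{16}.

-196599

The three given values yield: A + B + 2C = -12; 2A + B + 4C = -17; 3A + B + 8C = -28.
Subtracting the first from the second: A + 2C = -5.
Subtracting the second from the third: A + 4C = -11.
Solving: C = -3, A = 1, then B = -7.
Therefore s_{16} = 16 + (-7) + (-3)·65536 = -196599.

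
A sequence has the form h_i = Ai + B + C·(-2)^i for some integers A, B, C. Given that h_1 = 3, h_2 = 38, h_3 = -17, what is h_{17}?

-655267

Write the equations: A + B - 2C = 3; 2A + B + 4C = 38; 3A + B - 8C = -17.
Subtracting the first from the second: A + 6C = 35.
Subtracting the second from the third: A - 12C = -55.
Solving: C = 5, A = 5, then B = 8.
So h_i = 5·i + 8 + 5·(-2)^i; at i=17 this is -655267.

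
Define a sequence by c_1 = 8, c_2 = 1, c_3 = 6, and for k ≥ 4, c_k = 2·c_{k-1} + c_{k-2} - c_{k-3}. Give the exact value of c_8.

150

Applying the relation repeatedly:
c_4 = 5; c_5 = 15; c_6 = 29; c_7 = 68; c_8 = 150.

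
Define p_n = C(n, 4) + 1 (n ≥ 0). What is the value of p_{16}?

1821

C(16, 4) = 1820, so p_{16} = 1821.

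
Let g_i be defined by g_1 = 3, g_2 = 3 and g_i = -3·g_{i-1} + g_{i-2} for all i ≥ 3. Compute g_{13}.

-977397

Applying the relation repeatedly:
g_3 = -6; g_4 = 21; g_5 = -69; …; g_{10} = 27129; g_{11} = -89601; g_{12} = 295932; g_{13} = -977397.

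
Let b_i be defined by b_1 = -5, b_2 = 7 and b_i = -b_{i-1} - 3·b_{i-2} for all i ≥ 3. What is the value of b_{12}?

1306

b_3 = 8;  b_4 = -29;  b_5 = 5;  b_6 = 82;  b_7 = -97;  b_8 = -149;  b_9 = 440;  b_{10} = 7;  b_{11} = -1327;  b_{12} = 1306.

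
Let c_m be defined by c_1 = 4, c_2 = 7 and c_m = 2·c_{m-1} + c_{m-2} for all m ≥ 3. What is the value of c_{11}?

Step forward from the initial values:
c_3 = 18, c_4 = 43, c_5 = 104, c_6 = 251, c_7 = 606, c_8 = 1463, c_9 = 3532, c_{10} = 8527, c_{11} = 20586.

20586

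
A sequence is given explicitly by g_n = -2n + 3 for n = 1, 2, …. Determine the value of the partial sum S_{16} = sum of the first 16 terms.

-224

Over n = 1..16: Σn = 136.
Total = (-2)·136 + (3)·16 = -224.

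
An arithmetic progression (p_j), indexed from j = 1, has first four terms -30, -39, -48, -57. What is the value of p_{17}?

Common difference d = -9.
p_j = -30 + (j - 1)·(-9).
p_{17} = -30 + 16·(-9) = -174.

-174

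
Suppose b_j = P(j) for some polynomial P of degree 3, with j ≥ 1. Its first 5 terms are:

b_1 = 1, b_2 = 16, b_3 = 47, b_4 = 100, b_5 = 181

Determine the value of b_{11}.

1st diffs: 15, 31, 53, 81.
2nd diffs: 16, 22, 28.
3rd diffs: 6, 6 (constant).
Newton forward-difference form: b_j = 1 + 15·C(j-1,1) + 16·C(j-1,2) + 6·C(j-1,3).
At j = 11: j-1 = 10, so b_{11} = 1 + 150 + 720 + 720 = 1591.

1591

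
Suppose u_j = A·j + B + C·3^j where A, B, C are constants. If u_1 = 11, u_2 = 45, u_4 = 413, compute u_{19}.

5811307403

Write the equations: A + B + 3C = 11; 2A + B + 9C = 45; 4A + B + 81C = 413.
Subtracting the first from the second: A + 6C = 34.
Subtracting the second from the third: 2A + 72C = 368.
Solving: C = 5, A = 4, then B = -8.
So u_j = 4·j + (-8) + 5·3^j; at j=19 this is 5811307403.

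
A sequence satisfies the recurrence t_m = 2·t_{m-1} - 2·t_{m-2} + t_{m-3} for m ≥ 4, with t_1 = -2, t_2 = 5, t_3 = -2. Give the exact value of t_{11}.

Applying the relation repeatedly:
t_4 = -16  t_5 = -23  t_6 = -16  t_7 = -2  t_8 = 5  t_9 = -2  t_{10} = -16  t_{11} = -23.

-23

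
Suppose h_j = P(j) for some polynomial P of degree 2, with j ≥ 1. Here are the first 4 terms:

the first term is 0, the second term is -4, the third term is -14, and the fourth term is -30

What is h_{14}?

-520

1st diffs: -4, -10, -16.
2nd diffs: -6, -6 (constant).
So h_j = -3j^2 + 5j - 2.
Evaluating at j = 14 gives h_{14} = -520.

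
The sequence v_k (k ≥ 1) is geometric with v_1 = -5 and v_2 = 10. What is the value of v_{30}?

Common ratio r = -2.
v_k = (-5)·(-2)^(k-1).
v_{30} = (-5)·(-2)^29 = 2684354560.

2684354560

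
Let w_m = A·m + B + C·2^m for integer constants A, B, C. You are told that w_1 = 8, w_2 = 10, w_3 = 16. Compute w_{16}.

Write the equations: A + B + 2C = 8; 2A + B + 4C = 10; 3A + B + 8C = 16.
Subtracting the first from the second: A + 2C = 2.
Subtracting the second from the third: A + 4C = 6.
Solving: C = 2, A = -2, then B = 6.
Therefore w_{16} = -32 + 6 + 2·65536 = 131046.

131046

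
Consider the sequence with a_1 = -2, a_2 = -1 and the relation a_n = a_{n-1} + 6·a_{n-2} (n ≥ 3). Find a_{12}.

Iterate the recurrence:
a_3 = -13  a_4 = -19  a_5 = -97  a_6 = -211  a_7 = -793  a_8 = -2059  a_9 = -6817  a_{10} = -19171  a_{11} = -60073  a_{12} = -175099.
(Characteristic roots are 3 and -2.)

-175099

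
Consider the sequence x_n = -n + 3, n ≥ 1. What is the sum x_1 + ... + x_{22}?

Over n = 1..22: Σn = 253.
Total = (-1)·253 + (3)·22 = -187.

-187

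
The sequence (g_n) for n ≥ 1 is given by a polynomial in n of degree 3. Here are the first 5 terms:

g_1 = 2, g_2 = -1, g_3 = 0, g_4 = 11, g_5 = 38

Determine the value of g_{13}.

1550

1st diffs: -3, 1, 11, 27.
2nd diffs: 4, 10, 16.
3rd diffs: 6, 6 (constant).
So g_n = n^3 - 4n^2 + 2n + 3.
Evaluating at n = 13 gives g_{13} = 1550.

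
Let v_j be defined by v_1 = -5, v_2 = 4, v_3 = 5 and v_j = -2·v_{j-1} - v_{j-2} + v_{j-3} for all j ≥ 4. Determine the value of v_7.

v_4 = -19;  v_5 = 37;  v_6 = -50;  v_7 = 44.

44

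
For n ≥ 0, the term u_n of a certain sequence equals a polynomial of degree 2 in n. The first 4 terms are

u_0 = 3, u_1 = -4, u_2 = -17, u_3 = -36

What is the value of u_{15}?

-732

1st diffs: -7, -13, -19.
2nd diffs: -6, -6 (constant).
Newton forward-difference form: u_n = 3 + (-7)·C(n,1) + (-6)·C(n,2).
At n = 15: n = 15, so u_{15} = 3 - 105 - 630 = -732.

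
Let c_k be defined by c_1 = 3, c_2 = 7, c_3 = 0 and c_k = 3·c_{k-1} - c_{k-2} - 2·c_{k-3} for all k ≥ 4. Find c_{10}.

Iterate the recurrence:
c_4 = -13; c_5 = -53; c_6 = -146; c_7 = -359; c_8 = -825; c_9 = -1824; c_{10} = -3929.

-3929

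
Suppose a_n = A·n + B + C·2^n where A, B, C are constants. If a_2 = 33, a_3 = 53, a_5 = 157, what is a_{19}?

2097237

At n = 2, 3, 5: 2A + B + 4C = 33; 3A + B + 8C = 53; 5A + B + 32C = 157.
Subtracting the first from the second: A + 4C = 20.
Subtracting the second from the third: 2A + 24C = 104.
Solving: C = 4, A = 4, then B = 9.
So a_n = 4·n + 9 + 4·2^n; at n=19 this is 2097237.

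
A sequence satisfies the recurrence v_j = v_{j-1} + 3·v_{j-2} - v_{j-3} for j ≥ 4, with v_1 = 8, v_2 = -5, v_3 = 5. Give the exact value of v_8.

-206

Applying the relation repeatedly:
v_4 = -18; v_5 = 2; v_6 = -57; v_7 = -33; v_8 = -206.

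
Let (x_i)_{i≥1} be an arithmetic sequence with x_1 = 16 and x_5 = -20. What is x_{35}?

-290

Common difference d = (-20 - 16) / (5 - 1) = -9.
x_i = 16 + (i - 1)·(-9).
x_{35} = 16 + 34·(-9) = -290.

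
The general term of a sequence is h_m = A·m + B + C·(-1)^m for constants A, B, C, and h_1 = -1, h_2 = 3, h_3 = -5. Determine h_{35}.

At m = 1, 2, 3: A + B - C = -1; 2A + B + C = 3; 3A + B - C = -5.
Subtracting the first from the second: A + 2C = 4.
Subtracting the second from the third: A - 2C = -8.
Solving: C = 3, A = -2, then B = 4.
So h_m = -2·m + 4 + 3·(-1)^m; at m=35 this is -69.

-69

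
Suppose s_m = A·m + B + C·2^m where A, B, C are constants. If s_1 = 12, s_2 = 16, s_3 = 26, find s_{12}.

12272

Plug in m = 1, 2, 3: A + B + 2C = 12; 2A + B + 4C = 16; 3A + B + 8C = 26.
Subtracting the first from the second: A + 2C = 4.
Subtracting the second from the third: A + 4C = 10.
Solving: C = 3, A = -2, then B = 8.
Therefore s_{12} = -24 + 8 + 3·4096 = 12272.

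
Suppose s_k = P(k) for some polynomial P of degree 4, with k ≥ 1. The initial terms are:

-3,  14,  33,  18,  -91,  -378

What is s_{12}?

-13566

1st diffs: 17, 19, -15, -109, -287.
2nd diffs: 2, -34, -94, -178.
3rd diffs: -36, -60, -84.
4th diffs: -24, -24 (constant).
So s_k = -k^4 + 4k^3 + 2k^2 - 2k - 6.
Evaluating at k = 12 gives s_{12} = -13566.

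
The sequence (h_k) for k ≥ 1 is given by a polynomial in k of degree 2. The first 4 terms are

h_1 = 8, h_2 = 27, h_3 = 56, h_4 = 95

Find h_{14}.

1st diffs: 19, 29, 39.
2nd diffs: 10, 10 (constant).
Newton forward-difference form: h_k = 8 + 19·C(k-1,1) + 10·C(k-1,2).
At k = 14: k-1 = 13, so h_{14} = 8 + 247 + 780 = 1035.

1035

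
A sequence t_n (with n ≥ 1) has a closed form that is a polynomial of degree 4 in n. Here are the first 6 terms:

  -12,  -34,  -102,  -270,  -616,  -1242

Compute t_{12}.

-19614

1st diffs: -22, -68, -168, -346, -626.
2nd diffs: -46, -100, -178, -280.
3rd diffs: -54, -78, -102.
4th diffs: -24, -24 (constant).
Newton forward-difference form: t_n = -12 + (-22)·C(n-1,1) + (-46)·C(n-1,2) + (-54)·C(n-1,3) + (-24)·C(n-1,4).
At n = 12: n-1 = 11, so t_{12} = -12 - 242 - 2530 - 8910 - 7920 = -19614.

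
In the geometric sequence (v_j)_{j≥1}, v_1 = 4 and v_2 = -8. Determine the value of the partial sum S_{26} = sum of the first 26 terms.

-89478484

Common ratio r = -2.
v_j = 4·(-2)^(j-1).
S = 4·((-2)^26 - 1)/(-2 - 1) = 4·(67108864 - 1)/(-3) = -89478484.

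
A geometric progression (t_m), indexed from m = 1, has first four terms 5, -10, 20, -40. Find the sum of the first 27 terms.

Common ratio r = -2.
t_m = 5·(-2)^(m-1).
S = 5·((-2)^27 - 1)/(-2 - 1) = 5·(-134217728 - 1)/(-3) = 223696215.

223696215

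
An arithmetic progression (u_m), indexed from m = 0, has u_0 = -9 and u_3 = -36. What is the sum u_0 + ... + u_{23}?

Common difference d = (-36 - (-9)) / (3 - 0) = -9.
u_m = -9 + (m - 0)·(-9).
u_{23} = -216; S = 24·(-9 + (-216))/2 = -2700.

-2700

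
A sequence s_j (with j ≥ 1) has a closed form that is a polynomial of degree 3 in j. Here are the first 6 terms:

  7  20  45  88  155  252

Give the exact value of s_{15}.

3465

1st diffs: 13, 25, 43, 67, 97.
2nd diffs: 12, 18, 24, 30.
3rd diffs: 6, 6, 6 (constant).
So s_j = j^3 + 6j.
Evaluating at j = 15 gives s_{15} = 3465.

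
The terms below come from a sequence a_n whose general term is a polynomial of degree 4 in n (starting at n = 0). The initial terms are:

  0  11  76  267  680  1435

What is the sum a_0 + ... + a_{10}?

1st diffs: 11, 65, 191, 413, 755.
2nd diffs: 54, 126, 222, 342.
3rd diffs: 72, 96, 120.
4th diffs: 24, 24 (constant).
Newton forward-difference form: a_n = 11·C(n,1) + 54·C(n,2) + 72·C(n,3) + 24·C(n,4).
Continuing: …, 2676, 4571, 7312, 11115, …, a_{10} = 16220.
Summing n = 0..10 (11 terms) gives 44363.

44363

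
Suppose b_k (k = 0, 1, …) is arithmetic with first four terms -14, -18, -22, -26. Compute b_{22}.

-102

Common difference d = -4.
b_k = -14 + (k - 0)·(-4).
b_{22} = -14 + 22·(-4) = -102.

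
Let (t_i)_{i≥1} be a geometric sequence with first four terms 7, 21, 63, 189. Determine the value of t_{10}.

137781

Common ratio r = 3.
t_i = 7·3^(i-1).
t_{10} = 7·3^9 = 137781.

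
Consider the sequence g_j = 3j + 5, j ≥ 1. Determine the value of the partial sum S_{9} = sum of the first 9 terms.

Over j = 1..9: Σj = 45.
Total = (3)·45 + (5)·9 = 180.

180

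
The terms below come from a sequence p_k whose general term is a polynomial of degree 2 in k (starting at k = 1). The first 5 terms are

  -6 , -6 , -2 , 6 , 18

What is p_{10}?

138

1st diffs: 0, 4, 8, 12.
2nd diffs: 4, 4, 4 (constant).
So p_k = 2k^2 - 6k - 2.
Evaluating at k = 10 gives p_{10} = 138.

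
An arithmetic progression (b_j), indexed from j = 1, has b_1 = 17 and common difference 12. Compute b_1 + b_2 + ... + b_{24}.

3720

b_j = 17 + (j - 1)·12.
b_{24} = 293; S = 24·(17 + 293)/2 = 3720.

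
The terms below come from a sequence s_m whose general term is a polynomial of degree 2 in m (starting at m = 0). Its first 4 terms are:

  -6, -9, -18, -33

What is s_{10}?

1st diffs: -3, -9, -15.
2nd diffs: -6, -6 (constant).
So s_m = -3m^2 - 6.
Evaluating at m = 10 gives s_{10} = -306.

-306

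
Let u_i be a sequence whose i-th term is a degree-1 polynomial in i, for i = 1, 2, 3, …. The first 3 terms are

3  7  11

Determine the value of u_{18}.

1st diffs: 4, 4 (constant).
So u_i = 4i - 1.
Evaluating at i = 18 gives u_{18} = 71.

71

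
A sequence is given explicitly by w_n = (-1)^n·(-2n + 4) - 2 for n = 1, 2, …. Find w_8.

-14

(-1)^8 = 1; -2n + 4 at n=8 is -12; so w_8 = -14.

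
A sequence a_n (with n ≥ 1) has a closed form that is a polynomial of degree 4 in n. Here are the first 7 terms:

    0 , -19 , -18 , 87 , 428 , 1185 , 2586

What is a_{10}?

13653

1st diffs: -19, 1, 105, 341, 757, 1401.
2nd diffs: 20, 104, 236, 416, 644.
3rd diffs: 84, 132, 180, 228.
4th diffs: 48, 48, 48 (constant).
So a_n = 2n^4 - 6n^3 - 4n^2 + 5n + 3.
Evaluating at n = 10 gives a_{10} = 13653.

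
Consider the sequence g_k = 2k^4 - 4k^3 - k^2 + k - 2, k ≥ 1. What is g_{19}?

g_{19} = 2·19^4 - 4·19^3 - 1·19^2 + 1·19 - 2 = 232862.

232862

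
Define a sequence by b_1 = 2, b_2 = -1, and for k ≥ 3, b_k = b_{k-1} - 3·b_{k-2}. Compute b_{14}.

Applying the relation repeatedly:
b_3 = -7  b_4 = -4  b_5 = 17  …  b_{11} = 413  b_{12} = -439  b_{13} = -1678  b_{14} = -361.

-361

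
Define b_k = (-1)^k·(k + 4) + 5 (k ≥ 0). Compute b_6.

15

(-1)^6 = 1; k + 4 at k=6 is 10; so b_6 = 15.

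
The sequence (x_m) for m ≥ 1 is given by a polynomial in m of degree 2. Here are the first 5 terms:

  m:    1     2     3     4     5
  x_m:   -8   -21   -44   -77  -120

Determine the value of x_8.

1st diffs: -13, -23, -33, -43.
2nd diffs: -10, -10, -10 (constant).
Newton forward-difference form: x_m = -8 + (-13)·C(m-1,1) + (-10)·C(m-1,2).
At m = 8: m-1 = 7, so x_8 = -8 - 91 - 210 = -309.

-309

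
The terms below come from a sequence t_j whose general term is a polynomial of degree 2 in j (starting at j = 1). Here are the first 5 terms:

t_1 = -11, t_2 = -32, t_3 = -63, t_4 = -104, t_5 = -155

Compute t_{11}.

-671

1st diffs: -21, -31, -41, -51.
2nd diffs: -10, -10, -10 (constant).
Newton forward-difference form: t_j = -11 + (-21)·C(j-1,1) + (-10)·C(j-1,2).
At j = 11: j-1 = 10, so t_{11} = -11 - 210 - 450 = -671.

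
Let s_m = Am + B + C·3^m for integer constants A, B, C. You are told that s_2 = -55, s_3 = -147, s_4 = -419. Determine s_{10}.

Write the equations: 2A + B + 9C = -55; 3A + B + 27C = -147; 4A + B + 81C = -419.
Subtracting the first from the second: A + 18C = -92.
Subtracting the second from the third: A + 54C = -272.
Solving: C = -5, A = -2, then B = -6.
So s_m = -2·m + (-6) + (-5)·3^m; at m=10 this is -295271.

-295271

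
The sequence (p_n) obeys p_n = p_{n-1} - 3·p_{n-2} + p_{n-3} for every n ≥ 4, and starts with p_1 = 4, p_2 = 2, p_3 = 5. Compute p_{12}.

399

Compute successive terms:
p_4 = 3; p_5 = -10; p_6 = -14; p_7 = 19; p_8 = 51; p_9 = -20; p_{10} = -154; p_{11} = -43; p_{12} = 399.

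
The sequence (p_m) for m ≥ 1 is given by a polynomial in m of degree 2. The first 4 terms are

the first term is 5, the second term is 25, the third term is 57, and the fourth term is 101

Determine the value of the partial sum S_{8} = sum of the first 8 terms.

1272

1st diffs: 20, 32, 44.
2nd diffs: 12, 12 (constant).
So p_m = 6m^2 + 2m - 3.
Continuing: 157, 225, 305, 397.
Summing m = 1..8 (8 terms) gives 1272.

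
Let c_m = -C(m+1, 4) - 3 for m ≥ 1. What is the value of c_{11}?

-498

C(12, 4) = 495, so c_{11} = -498.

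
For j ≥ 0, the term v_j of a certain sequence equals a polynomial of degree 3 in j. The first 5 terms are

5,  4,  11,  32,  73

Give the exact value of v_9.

1st diffs: -1, 7, 21, 41.
2nd diffs: 8, 14, 20.
3rd diffs: 6, 6 (constant).
So v_j = j^3 + j^2 - 3j + 5.
Evaluating at j = 9 gives v_9 = 788.

788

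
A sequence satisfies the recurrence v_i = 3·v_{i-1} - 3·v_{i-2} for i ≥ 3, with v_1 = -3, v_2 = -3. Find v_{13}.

-2187

Step forward from the initial values:
v_3 = 0;  v_4 = 9;  v_5 = 27;  …;  v_{10} = -243;  v_{11} = -729;  v_{12} = -1458;  v_{13} = -2187.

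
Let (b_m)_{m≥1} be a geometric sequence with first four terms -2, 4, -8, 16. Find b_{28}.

Common ratio r = -2.
b_m = (-2)·(-2)^(m-1).
b_{28} = (-2)·(-2)^27 = 268435456.

268435456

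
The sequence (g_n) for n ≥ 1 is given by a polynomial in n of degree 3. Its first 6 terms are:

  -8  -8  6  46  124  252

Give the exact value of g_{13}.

1st diffs: 0, 14, 40, 78, 128.
2nd diffs: 14, 26, 38, 50.
3rd diffs: 12, 12, 12 (constant).
Newton forward-difference form: g_n = -8 + 14·C(n-1,2) + 12·C(n-1,3).
At n = 13: n-1 = 12, so g_{13} = -8 + 924 + 2640 = 3556.

3556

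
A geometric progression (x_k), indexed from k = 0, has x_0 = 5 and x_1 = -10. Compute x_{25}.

-167772160

Common ratio r = -2.
x_k = 5·(-2)^(k-0).
x_{25} = 5·(-2)^25 = -167772160.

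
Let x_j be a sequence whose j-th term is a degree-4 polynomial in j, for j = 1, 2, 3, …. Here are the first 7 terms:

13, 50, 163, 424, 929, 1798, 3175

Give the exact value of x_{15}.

57679

1st diffs: 37, 113, 261, 505, 869, 1377.
2nd diffs: 76, 148, 244, 364, 508.
3rd diffs: 72, 96, 120, 144.
4th diffs: 24, 24, 24 (constant).
So x_j = j^4 + 2j^3 + j^2 + 5j + 4.
Evaluating at j = 15 gives x_{15} = 57679.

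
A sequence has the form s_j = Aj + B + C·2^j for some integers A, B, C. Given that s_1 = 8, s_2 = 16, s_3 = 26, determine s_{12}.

Plug in j = 1, 2, 3: A + B + 2C = 8; 2A + B + 4C = 16; 3A + B + 8C = 26.
Subtracting the first from the second: A + 2C = 8.
Subtracting the second from the third: A + 4C = 10.
Solving: C = 1, A = 6, then B = 0.
So s_j = 6·j + 0 + 1·2^j; at j=12 this is 4168.

4168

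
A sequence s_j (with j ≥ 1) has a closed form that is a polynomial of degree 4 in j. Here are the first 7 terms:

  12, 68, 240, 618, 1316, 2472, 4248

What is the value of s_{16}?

1st diffs: 56, 172, 378, 698, 1156, 1776.
2nd diffs: 116, 206, 320, 458, 620.
3rd diffs: 90, 114, 138, 162.
4th diffs: 24, 24, 24 (constant).
So s_j = j^4 + 5j^3 + 3j^2 - 3j + 6.
Evaluating at j = 16 gives s_{16} = 86742.

86742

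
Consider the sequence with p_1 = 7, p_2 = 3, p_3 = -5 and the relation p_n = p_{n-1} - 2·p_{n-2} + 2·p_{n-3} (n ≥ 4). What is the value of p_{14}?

Compute successive terms:
p_4 = 3;  p_5 = 19;  p_6 = 3;  …;  p_{11} = -125;  p_{12} = 3;  p_{13} = 259;  p_{14} = 3.

3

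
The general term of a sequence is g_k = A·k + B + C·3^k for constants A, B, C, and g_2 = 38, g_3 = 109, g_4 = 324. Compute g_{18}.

At k = 2, 3, 4: 2A + B + 9C = 38; 3A + B + 27C = 109; 4A + B + 81C = 324.
Subtracting the first from the second: A + 18C = 71.
Subtracting the second from the third: A + 54C = 215.
Solving: C = 4, A = -1, then B = 4.
Therefore g_{18} = -18 + 4 + 4·387420489 = 1549681942.

1549681942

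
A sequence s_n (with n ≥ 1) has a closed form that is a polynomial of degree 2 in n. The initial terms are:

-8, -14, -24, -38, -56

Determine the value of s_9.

-168

1st diffs: -6, -10, -14, -18.
2nd diffs: -4, -4, -4 (constant).
Newton forward-difference form: s_n = -8 + (-6)·C(n-1,1) + (-4)·C(n-1,2).
At n = 9: n-1 = 8, so s_9 = -8 - 48 - 112 = -168.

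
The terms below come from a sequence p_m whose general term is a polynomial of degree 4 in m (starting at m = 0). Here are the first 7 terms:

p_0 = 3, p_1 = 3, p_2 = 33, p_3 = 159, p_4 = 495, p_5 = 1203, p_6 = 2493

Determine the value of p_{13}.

55539

1st diffs: 0, 30, 126, 336, 708, 1290.
2nd diffs: 30, 96, 210, 372, 582.
3rd diffs: 66, 114, 162, 210.
4th diffs: 48, 48, 48 (constant).
So p_m = 2m^4 - m^3 + 4m^2 - 5m + 3.
Evaluating at m = 13 gives p_{13} = 55539.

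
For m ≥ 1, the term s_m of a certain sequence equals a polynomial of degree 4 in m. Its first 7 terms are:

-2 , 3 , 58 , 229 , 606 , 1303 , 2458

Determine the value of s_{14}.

1st diffs: 5, 55, 171, 377, 697, 1155.
2nd diffs: 50, 116, 206, 320, 458.
3rd diffs: 66, 90, 114, 138.
4th diffs: 24, 24, 24 (constant).
Newton forward-difference form: s_m = -2 + 5·C(m-1,1) + 50·C(m-1,2) + 66·C(m-1,3) + 24·C(m-1,4).
At m = 14: m-1 = 13, so s_{14} = -2 + 65 + 3900 + 18876 + 17160 = 39999.

39999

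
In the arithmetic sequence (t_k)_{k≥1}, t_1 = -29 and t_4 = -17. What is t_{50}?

Common difference d = (-17 - (-29)) / (4 - 1) = 4.
t_k = -29 + (k - 1)·4.
t_{50} = -29 + 49·4 = 167.

167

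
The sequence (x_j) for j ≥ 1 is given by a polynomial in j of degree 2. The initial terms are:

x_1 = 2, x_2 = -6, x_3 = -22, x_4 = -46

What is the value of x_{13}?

-622

1st diffs: -8, -16, -24.
2nd diffs: -8, -8 (constant).
So x_j = -4j^2 + 4j + 2.
Evaluating at j = 13 gives x_{13} = -622.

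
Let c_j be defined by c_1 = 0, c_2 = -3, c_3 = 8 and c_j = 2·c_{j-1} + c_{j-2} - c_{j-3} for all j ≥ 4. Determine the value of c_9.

Iterate the recurrence:
c_4 = 13; c_5 = 37; c_6 = 79; c_7 = 182; c_8 = 406; c_9 = 915.

915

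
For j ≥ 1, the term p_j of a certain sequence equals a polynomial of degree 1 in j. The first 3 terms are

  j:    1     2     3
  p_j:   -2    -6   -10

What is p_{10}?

-38

1st diffs: -4, -4 (constant).
So p_j = -4j + 2.
Evaluating at j = 10 gives p_{10} = -38.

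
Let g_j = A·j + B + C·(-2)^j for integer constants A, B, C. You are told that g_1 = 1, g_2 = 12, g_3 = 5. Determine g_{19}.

The three given values yield: A + B - 2C = 1; 2A + B + 4C = 12; 3A + B - 8C = 5.
Subtracting the first from the second: A + 6C = 11.
Subtracting the second from the third: A - 12C = -7.
Solving: C = 1, A = 5, then B = -2.
So g_j = 5·j + (-2) + 1·(-2)^j; at j=19 this is -524195.

-524195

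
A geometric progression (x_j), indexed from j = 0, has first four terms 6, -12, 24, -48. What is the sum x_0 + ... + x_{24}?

67108866

Common ratio r = -2.
x_j = 6·(-2)^(j-0).
S = 6·((-2)^25 - 1)/(-2 - 1) = 6·(-33554432 - 1)/(-3) = 67108866.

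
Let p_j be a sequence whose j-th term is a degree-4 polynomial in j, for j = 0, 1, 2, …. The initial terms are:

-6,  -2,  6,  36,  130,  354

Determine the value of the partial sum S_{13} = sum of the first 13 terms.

45136

1st diffs: 4, 8, 30, 94, 224.
2nd diffs: 4, 22, 64, 130.
3rd diffs: 18, 42, 66.
4th diffs: 24, 24 (constant).
So p_j = j^4 - 3j^3 + 4j^2 + 2j - 6.
Continuing: …, 798, 1576, 2826, 4710, …, p_{12} = 16146.
Summing j = 0..12 (13 terms) gives 45136.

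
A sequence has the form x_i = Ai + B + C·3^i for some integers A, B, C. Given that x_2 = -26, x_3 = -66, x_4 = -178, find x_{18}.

-774841050

The three given values yield: 2A + B + 9C = -26; 3A + B + 27C = -66; 4A + B + 81C = -178.
Subtracting the first from the second: A + 18C = -40.
Subtracting the second from the third: A + 54C = -112.
Solving: C = -2, A = -4, then B = 0.
So x_i = -4·i + 0 + (-2)·3^i; at i=18 this is -774841050.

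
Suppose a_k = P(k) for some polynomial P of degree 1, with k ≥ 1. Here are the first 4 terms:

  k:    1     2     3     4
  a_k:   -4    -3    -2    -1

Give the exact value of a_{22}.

1st diffs: 1, 1, 1 (constant).
So a_k = k - 5.
Evaluating at k = 22 gives a_{22} = 17.

17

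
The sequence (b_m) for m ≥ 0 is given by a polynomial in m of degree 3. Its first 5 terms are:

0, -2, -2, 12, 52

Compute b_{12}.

2748

1st diffs: -2, 0, 14, 40.
2nd diffs: 2, 14, 26.
3rd diffs: 12, 12 (constant).
So b_m = 2m^3 - 5m^2 + m.
Evaluating at m = 12 gives b_{12} = 2748.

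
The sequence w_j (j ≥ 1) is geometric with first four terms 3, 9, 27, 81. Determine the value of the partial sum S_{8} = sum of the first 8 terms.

Common ratio r = 3.
w_j = 3·3^(j-1).
S = 3·(3^8 - 1)/(3 - 1) = 3·(6561 - 1)/(2) = 9840.

9840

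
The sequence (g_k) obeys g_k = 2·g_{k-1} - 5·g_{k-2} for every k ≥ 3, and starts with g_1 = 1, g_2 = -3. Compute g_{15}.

Step forward from the initial values:
g_3 = -11;  g_4 = -7;  g_5 = 41;  …;  g_{12} = 11753;  g_{13} = -8839;  g_{14} = -76443;  g_{15} = -108691.

-108691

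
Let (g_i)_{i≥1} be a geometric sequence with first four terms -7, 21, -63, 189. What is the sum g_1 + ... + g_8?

Common ratio r = -3.
g_i = (-7)·(-3)^(i-1).
S = (-7)·((-3)^8 - 1)/(-3 - 1) = (-7)·(6561 - 1)/(-4) = 11480.

11480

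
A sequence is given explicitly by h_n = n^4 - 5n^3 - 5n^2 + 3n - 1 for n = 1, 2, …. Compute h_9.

h_9 = 1·9^4 - 5·9^3 - 5·9^2 + 3·9 - 1 = 2537.

2537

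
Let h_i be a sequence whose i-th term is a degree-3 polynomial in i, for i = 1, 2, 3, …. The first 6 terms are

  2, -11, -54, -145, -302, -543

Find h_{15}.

1st diffs: -13, -43, -91, -157, -241.
2nd diffs: -30, -48, -66, -84.
3rd diffs: -18, -18, -18 (constant).
Newton forward-difference form: h_i = 2 + (-13)·C(i-1,1) + (-30)·C(i-1,2) + (-18)·C(i-1,3).
At i = 15: i-1 = 14, so h_{15} = 2 - 182 - 2730 - 6552 = -9462.

-9462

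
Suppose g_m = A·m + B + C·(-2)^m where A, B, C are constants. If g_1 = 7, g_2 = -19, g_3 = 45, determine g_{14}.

Write the equations: A + B - 2C = 7; 2A + B + 4C = -19; 3A + B - 8C = 45.
Subtracting the first from the second: A + 6C = -26.
Subtracting the second from the third: A - 12C = 64.
Solving: C = -5, A = 4, then B = -7.
Therefore g_{14} = 56 + (-7) + (-5)·16384 = -81871.

-81871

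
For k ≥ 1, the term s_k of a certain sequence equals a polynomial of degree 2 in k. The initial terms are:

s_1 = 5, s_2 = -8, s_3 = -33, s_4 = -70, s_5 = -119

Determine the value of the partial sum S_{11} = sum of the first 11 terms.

1st diffs: -13, -25, -37, -49.
2nd diffs: -12, -12, -12 (constant).
Newton forward-difference form: s_k = 5 + (-13)·C(k-1,1) + (-12)·C(k-1,2).
Continuing: …, -180, -253, -338, -435, …, s_{11} = -665.
Summing k = 1..11 (11 terms) gives -2640.

-2640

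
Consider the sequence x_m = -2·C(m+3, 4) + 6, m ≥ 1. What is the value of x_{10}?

-1424

C(13, 4) = 715, so x_{10} = -1424.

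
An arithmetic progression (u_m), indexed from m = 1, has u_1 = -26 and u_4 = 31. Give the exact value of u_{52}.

943

Common difference d = (31 - (-26)) / (4 - 1) = 19.
u_m = -26 + (m - 1)·19.
u_{52} = -26 + 51·19 = 943.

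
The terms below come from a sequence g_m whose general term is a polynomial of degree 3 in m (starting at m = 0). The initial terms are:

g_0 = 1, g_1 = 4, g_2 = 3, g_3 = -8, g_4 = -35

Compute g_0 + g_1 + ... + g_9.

1st diffs: 3, -1, -11, -27.
2nd diffs: -4, -10, -16.
3rd diffs: -6, -6 (constant).
So g_m = -m^3 + m^2 + 3m + 1.
Continuing: …, -84, -161, -272, -423, …, g_9 = -620.
Summing m = 0..9 (10 terms) gives -1595.

-1595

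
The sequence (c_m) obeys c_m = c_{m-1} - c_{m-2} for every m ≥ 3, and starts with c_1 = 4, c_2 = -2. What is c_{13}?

Iterate the recurrence:
c_3 = -6  c_4 = -4  c_5 = 2  …  c_{10} = -4  c_{11} = 2  c_{12} = 6  c_{13} = 4.

4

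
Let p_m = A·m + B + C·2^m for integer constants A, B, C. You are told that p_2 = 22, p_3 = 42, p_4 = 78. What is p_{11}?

At m = 2, 3, 4: 2A + B + 4C = 22; 3A + B + 8C = 42; 4A + B + 16C = 78.
Subtracting the first from the second: A + 4C = 20.
Subtracting the second from the third: A + 8C = 36.
Solving: C = 4, A = 4, then B = -2.
Therefore p_{11} = 44 + (-2) + 4·2048 = 8234.

8234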